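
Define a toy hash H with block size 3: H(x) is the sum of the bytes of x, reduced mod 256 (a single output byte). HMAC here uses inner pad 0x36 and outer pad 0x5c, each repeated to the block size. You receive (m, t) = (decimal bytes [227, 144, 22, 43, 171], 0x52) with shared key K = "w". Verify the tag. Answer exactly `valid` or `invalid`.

Key "w" = 77 is 1 byte ≤ B = 3; zero-pad to 3 bytes: K' = 77 00 00.
K' ⊕ ipad = 41 36 36; K' ⊕ opad = 2b 5c 5c.
Inner hash: sum = 65+54+54+227+144+22+43+171 = 780; mod 256 = 12 → 0c.
Outer hash (recomputed tag): sum = 43+92+92+12 = 239 → ef.
Recomputed tag = ef; claimed = 52 → mismatch.

invalid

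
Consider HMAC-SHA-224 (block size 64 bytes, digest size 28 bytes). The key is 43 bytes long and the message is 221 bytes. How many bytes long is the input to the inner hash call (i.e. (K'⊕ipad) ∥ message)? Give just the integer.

285

Key is 43 ≤ 64 bytes, zero-padded: |K'| = 64.
Inner input = (K'⊕ipad) ∥ m → 64 + 221 = 285 bytes.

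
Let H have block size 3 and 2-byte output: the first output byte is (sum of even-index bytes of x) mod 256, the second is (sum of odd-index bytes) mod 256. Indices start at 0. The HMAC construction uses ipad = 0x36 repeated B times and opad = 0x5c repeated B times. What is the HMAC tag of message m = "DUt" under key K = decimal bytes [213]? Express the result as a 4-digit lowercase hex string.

Key decimal bytes [213] = d5 is 1 byte ≤ B = 3; zero-pad to 3 bytes: K' = d5 00 00.
K' ⊕ ipad = e3 36 36.  K' ⊕ opad = 89 5c 5c.
Inner input = (K'⊕ipad) ∥ m = e3 36 36 ∥ 44 55 74.
Inner hash: even-index sum = 366 mod 256 = 110; odd-index sum = 238 mod 256 = 238 → 6e ee.
Outer input = (K'⊕opad) ∥ inner = 89 5c 5c ∥ 6e ee.
Outer hash (tag): even-index sum = 467 mod 256 = 211; odd-index sum = 202 mod 256 = 202 → d3 ca.

d3ca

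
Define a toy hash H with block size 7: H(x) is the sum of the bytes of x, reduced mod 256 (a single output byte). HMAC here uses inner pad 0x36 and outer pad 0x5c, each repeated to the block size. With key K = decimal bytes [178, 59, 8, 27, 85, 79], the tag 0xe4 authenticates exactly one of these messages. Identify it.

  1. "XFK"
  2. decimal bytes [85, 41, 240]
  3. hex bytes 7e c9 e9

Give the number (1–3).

2

Key decimal bytes [178, 59, 8, 27, 85, 79] = b2 3b 08 1b 55 4f is 6 bytes ≤ B = 7; zero-pad to 7 bytes: K' = b2 3b 08 1b 55 4f 00.
K' ⊕ ipad = 84 0d 3e 2d 63 79 36; K' ⊕ opad = ee 67 54 47 09 13 5c.
m1: inner = H(84 0d 3e 2d 63 79 36 58 46 4b) = f7; tag = H(ee 67 54 47 09 13 5c f7) = 5f
m2: inner = H(84 0d 3e 2d 63 79 36 55 29 f0) = 7c; tag = H(ee 67 54 47 09 13 5c 7c) = e4 ← matches
m3: inner = H(84 0d 3e 2d 63 79 36 7e c9 e9) = 3e; tag = H(ee 67 54 47 09 13 5c 3e) = a6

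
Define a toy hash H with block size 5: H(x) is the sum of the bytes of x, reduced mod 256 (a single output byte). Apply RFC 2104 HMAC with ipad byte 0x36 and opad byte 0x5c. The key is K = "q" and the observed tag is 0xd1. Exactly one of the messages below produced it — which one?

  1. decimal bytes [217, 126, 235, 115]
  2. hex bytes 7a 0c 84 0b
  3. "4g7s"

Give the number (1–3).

Key "q" = 71 is 1 byte ≤ B = 5; zero-pad to 5 bytes: K' = 71 00 00 00 00.
K' ⊕ ipad = 47 36 36 36 36; K' ⊕ opad = 2d 5c 5c 5c 5c.
m1: inner = H(47 36 36 36 36 d9 7e eb 73) = d4; tag = H(2d 5c 5c 5c 5c d4) = 71
m2: inner = H(47 36 36 36 36 7a 0c 84 0b) = 34; tag = H(2d 5c 5c 5c 5c 34) = d1 ← matches
m3: inner = H(47 36 36 36 36 34 67 37 73) = 64; tag = H(2d 5c 5c 5c 5c 64) = 01

2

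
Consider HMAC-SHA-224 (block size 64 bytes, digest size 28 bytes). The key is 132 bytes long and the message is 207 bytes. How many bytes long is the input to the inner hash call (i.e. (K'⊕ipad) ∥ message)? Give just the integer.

Key is 132 > 64 bytes, so it is hashed to 28 bytes then zero-padded to 64: |K'| = 64.
Inner input = (K'⊕ipad) ∥ m → 64 + 207 = 271 bytes.

271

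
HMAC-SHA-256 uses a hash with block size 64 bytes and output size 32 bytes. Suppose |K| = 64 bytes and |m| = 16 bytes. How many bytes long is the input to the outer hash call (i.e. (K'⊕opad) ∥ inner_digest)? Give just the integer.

Key is 64 ≤ 64 bytes, zero-padded: |K'| = 64.
Outer input = (K'⊕opad) ∥ H(inner) → 64 + 32 = 96 bytes.

96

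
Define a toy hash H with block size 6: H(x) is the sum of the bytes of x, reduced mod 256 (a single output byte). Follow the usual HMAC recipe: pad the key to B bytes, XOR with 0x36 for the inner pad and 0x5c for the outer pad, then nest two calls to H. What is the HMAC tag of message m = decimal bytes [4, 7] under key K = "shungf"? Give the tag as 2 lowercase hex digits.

1d

Key "shungf" = 73 68 75 6e 67 66 is exactly B = 6 bytes: K' = 73 68 75 6e 67 66.
K' ⊕ ipad = 45 5e 43 58 51 50.  K' ⊕ opad = 2f 34 29 32 3b 3a.
Inner input = (K'⊕ipad) ∥ m = 45 5e 43 58 51 50 ∥ 04 07.
Inner hash: sum = 69+94+67+88+81+80+4+7 = 490; mod 256 = 234 → ea.
Outer input = (K'⊕opad) ∥ inner = 2f 34 29 32 3b 3a ∥ ea.
Outer hash (tag): sum = 47+52+41+50+59+58+234 = 541; mod 256 = 29 → 1d.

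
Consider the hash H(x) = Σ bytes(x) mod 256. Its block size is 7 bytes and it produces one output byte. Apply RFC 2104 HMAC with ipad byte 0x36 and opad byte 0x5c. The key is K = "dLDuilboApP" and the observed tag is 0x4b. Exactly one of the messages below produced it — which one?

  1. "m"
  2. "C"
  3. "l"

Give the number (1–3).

Key "dLDuilboApP" = 64 4c 44 75 69 6c 62 6f 41 70 50 is 11 bytes > B = 7, so hash it first: H(key) = 10, then zero-pad to 7 bytes: K' = 10 00 00 00 00 00 00.
K' ⊕ ipad = 26 36 36 36 36 36 36; K' ⊕ opad = 4c 5c 5c 5c 5c 5c 5c.
m1: inner = H(26 36 36 36 36 36 36 6d) = d7; tag = H(4c 5c 5c 5c 5c 5c 5c d7) = 4b ← matches
m2: inner = H(26 36 36 36 36 36 36 43) = ad; tag = H(4c 5c 5c 5c 5c 5c 5c ad) = 21
m3: inner = H(26 36 36 36 36 36 36 6c) = d6; tag = H(4c 5c 5c 5c 5c 5c 5c d6) = 4a

1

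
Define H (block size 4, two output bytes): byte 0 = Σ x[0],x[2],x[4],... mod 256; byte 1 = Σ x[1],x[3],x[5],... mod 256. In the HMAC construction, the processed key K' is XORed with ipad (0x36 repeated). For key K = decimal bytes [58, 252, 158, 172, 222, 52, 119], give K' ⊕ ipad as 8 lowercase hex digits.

1bea3636

Key decimal bytes [58, 252, 158, 172, 222, 52, 119] = 3a fc 9e ac de 34 77 is 7 bytes > B = 4, so hash it first: H(key) = 2d dc, then zero-pad to 4 bytes: K' = 2d dc 00 00.
XOR each byte with 0x36: 2d⊕36=1b, dc⊕36=ea, 00⊕36=36, 00⊕36=36.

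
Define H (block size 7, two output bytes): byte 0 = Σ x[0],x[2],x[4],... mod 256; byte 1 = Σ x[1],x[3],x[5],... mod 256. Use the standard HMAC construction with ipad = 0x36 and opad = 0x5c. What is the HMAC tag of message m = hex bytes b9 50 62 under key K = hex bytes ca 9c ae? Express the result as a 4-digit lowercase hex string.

Key hex bytes ca 9c ae is 3 bytes ≤ B = 7; zero-pad to 7 bytes: K' = ca 9c ae 00 00 00 00.
K' ⊕ ipad = fc aa 98 36 36 36 36.  K' ⊕ opad = 96 c0 f2 5c 5c 5c 5c.
Inner input = (K'⊕ipad) ∥ m = fc aa 98 36 36 36 36 ∥ b9 50 62.
Inner hash: even-index sum = 592 mod 256 = 80; odd-index sum = 561 mod 256 = 49 → 50 31.
Outer input = (K'⊕opad) ∥ inner = 96 c0 f2 5c 5c 5c 5c ∥ 50 31.
Outer hash (tag): even-index sum = 625 mod 256 = 113; odd-index sum = 456 mod 256 = 200 → 71 c8.

71c8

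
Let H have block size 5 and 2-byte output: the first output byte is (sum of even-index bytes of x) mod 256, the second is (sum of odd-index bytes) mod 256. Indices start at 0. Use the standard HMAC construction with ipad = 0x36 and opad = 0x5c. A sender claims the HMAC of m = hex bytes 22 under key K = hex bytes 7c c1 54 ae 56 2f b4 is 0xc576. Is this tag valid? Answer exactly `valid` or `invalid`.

Key hex bytes 7c c1 54 ae 56 2f b4 is 7 bytes > B = 5, so hash it first: H(key) = da 9e, then zero-pad to 5 bytes: K' = da 9e 00 00 00.
K' ⊕ ipad = ec a8 36 36 36; K' ⊕ opad = 86 c2 5c 5c 5c.
Inner hash: even-index sum = 344 mod 256 = 88; odd-index sum = 256 mod 256 = 0 → 58 00.
Outer hash (recomputed tag): even-index sum = 318 mod 256 = 62; odd-index sum = 374 mod 256 = 118 → 3e 76.
Recomputed tag = 3e76; claimed = c576 → mismatch.

invalid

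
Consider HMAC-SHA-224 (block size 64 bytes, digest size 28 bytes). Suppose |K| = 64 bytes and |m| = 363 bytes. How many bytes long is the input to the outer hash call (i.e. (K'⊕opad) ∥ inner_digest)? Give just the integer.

92

Key is 64 ≤ 64 bytes, zero-padded: |K'| = 64.
Outer input = (K'⊕opad) ∥ H(inner) → 64 + 28 = 92 bytes.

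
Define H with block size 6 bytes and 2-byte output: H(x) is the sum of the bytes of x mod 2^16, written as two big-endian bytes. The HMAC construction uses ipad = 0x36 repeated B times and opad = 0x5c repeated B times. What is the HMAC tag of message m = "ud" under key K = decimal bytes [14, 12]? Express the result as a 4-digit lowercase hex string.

Key decimal bytes [14, 12] = 0e 0c is 2 bytes ≤ B = 6; zero-pad to 6 bytes: K' = 0e 0c 00 00 00 00.
K' ⊕ ipad = 38 3a 36 36 36 36.  K' ⊕ opad = 52 50 5c 5c 5c 5c.
Inner input = (K'⊕ipad) ∥ m = 38 3a 36 36 36 36 ∥ 75 64.
Inner hash: sum = 56+58+54+54+54+54+117+100 = 547 → 02 23.
Outer input = (K'⊕opad) ∥ inner = 52 50 5c 5c 5c 5c ∥ 02 23.
Outer hash (tag): sum = 82+80+92+92+92+92+2+35 = 567 → 02 37.

0237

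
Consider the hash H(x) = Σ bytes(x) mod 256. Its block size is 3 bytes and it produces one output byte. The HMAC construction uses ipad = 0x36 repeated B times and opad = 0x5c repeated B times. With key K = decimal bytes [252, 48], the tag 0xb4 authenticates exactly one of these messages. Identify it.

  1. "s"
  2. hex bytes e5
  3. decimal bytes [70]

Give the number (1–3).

Key decimal bytes [252, 48] = fc 30 is 2 bytes ≤ B = 3; zero-pad to 3 bytes: K' = fc 30 00.
K' ⊕ ipad = ca 06 36; K' ⊕ opad = a0 6c 5c.
m1: inner = H(ca 06 36 73) = 79; tag = H(a0 6c 5c 79) = e1
m2: inner = H(ca 06 36 e5) = eb; tag = H(a0 6c 5c eb) = 53
m3: inner = H(ca 06 36 46) = 4c; tag = H(a0 6c 5c 4c) = b4 ← matches

3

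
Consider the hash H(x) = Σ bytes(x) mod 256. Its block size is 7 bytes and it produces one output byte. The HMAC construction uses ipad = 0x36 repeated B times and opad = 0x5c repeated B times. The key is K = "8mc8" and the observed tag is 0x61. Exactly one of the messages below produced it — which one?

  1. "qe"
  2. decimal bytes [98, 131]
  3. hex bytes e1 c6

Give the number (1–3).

Key "8mc8" = 38 6d 63 38 is 4 bytes ≤ B = 7; zero-pad to 7 bytes: K' = 38 6d 63 38 00 00 00.
K' ⊕ ipad = 0e 5b 55 0e 36 36 36; K' ⊕ opad = 64 31 3f 64 5c 5c 5c.
m1: inner = H(0e 5b 55 0e 36 36 36 71 65) = 44; tag = H(64 31 3f 64 5c 5c 5c 44) = 90
m2: inner = H(0e 5b 55 0e 36 36 36 62 83) = 53; tag = H(64 31 3f 64 5c 5c 5c 53) = 9f
m3: inner = H(0e 5b 55 0e 36 36 36 e1 c6) = 15; tag = H(64 31 3f 64 5c 5c 5c 15) = 61 ← matches

3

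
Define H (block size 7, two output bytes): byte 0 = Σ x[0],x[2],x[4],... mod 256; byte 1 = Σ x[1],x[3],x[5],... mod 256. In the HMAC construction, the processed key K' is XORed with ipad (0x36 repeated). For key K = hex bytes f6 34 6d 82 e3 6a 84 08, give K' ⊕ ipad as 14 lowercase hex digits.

Key hex bytes f6 34 6d 82 e3 6a 84 08 is 8 bytes > B = 7, so hash it first: H(key) = ca 28, then zero-pad to 7 bytes: K' = ca 28 00 00 00 00 00.
XOR each byte with 0x36: ca⊕36=fc, 28⊕36=1e, 00⊕36=36, 00⊕36=36, 00⊕36=36, 00⊕36=36, 00⊕36=36.

fc1e3636363636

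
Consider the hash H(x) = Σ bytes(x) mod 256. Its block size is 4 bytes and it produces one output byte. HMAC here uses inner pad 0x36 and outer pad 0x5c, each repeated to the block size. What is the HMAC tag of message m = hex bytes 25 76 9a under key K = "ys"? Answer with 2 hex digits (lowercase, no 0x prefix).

Key "ys" = 79 73 is 2 bytes ≤ B = 4; zero-pad to 4 bytes: K' = 79 73 00 00.
K' ⊕ ipad = 4f 45 36 36.  K' ⊕ opad = 25 2f 5c 5c.
Inner input = (K'⊕ipad) ∥ m = 4f 45 36 36 ∥ 25 76 9a.
Inner hash: sum = 79+69+54+54+37+118+154 = 565; mod 256 = 53 → 35.
Outer input = (K'⊕opad) ∥ inner = 25 2f 5c 5c ∥ 35.
Outer hash (tag): sum = 37+47+92+92+53 = 321; mod 256 = 65 → 41.

41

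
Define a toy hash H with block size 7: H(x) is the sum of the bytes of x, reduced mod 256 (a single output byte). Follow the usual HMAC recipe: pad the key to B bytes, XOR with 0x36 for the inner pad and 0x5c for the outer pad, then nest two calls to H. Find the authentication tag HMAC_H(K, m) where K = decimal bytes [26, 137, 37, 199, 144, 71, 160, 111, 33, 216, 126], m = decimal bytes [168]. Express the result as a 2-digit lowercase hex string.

9e

Key decimal bytes [26, 137, 37, 199, 144, 71, 160, 111, 33, 216, 126] = 1a 89 25 c7 90 47 a0 6f 21 d8 7e is 11 bytes > B = 7, so hash it first: H(key) = ec, then zero-pad to 7 bytes: K' = ec 00 00 00 00 00 00.
K' ⊕ ipad = da 36 36 36 36 36 36.  K' ⊕ opad = b0 5c 5c 5c 5c 5c 5c.
Inner input = (K'⊕ipad) ∥ m = da 36 36 36 36 36 36 ∥ a8.
Inner hash: sum = 218+54+54+54+54+54+54+168 = 710; mod 256 = 198 → c6.
Outer input = (K'⊕opad) ∥ inner = b0 5c 5c 5c 5c 5c 5c ∥ c6.
Outer hash (tag): sum = 176+92+92+92+92+92+92+198 = 926; mod 256 = 158 → 9e.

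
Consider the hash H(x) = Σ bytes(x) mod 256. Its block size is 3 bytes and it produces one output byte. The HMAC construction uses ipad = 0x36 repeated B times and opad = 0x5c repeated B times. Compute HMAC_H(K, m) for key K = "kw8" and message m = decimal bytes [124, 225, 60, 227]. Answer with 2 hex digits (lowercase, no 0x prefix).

Key "kw8" = 6b 77 38 is exactly B = 3 bytes: K' = 6b 77 38.
K' ⊕ ipad = 5d 41 0e.  K' ⊕ opad = 37 2b 64.
Inner input = (K'⊕ipad) ∥ m = 5d 41 0e ∥ 7c e1 3c e3.
Inner hash: sum = 93+65+14+124+225+60+227 = 808; mod 256 = 40 → 28.
Outer input = (K'⊕opad) ∥ inner = 37 2b 64 ∥ 28.
Outer hash (tag): sum = 55+43+100+40 = 238 → ee.

ee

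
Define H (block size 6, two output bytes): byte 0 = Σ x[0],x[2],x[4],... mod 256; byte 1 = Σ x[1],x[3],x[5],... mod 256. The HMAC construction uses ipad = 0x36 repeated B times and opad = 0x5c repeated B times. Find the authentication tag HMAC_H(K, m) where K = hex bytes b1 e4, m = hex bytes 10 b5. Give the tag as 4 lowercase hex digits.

Key hex bytes b1 e4 is 2 bytes ≤ B = 6; zero-pad to 6 bytes: K' = b1 e4 00 00 00 00.
K' ⊕ ipad = 87 d2 36 36 36 36.  K' ⊕ opad = ed b8 5c 5c 5c 5c.
Inner input = (K'⊕ipad) ∥ m = 87 d2 36 36 36 36 ∥ 10 b5.
Inner hash: even-index sum = 259 mod 256 = 3; odd-index sum = 499 mod 256 = 243 → 03 f3.
Outer input = (K'⊕opad) ∥ inner = ed b8 5c 5c 5c 5c ∥ 03 f3.
Outer hash (tag): even-index sum = 424 mod 256 = 168; odd-index sum = 611 mod 256 = 99 → a8 63.

a863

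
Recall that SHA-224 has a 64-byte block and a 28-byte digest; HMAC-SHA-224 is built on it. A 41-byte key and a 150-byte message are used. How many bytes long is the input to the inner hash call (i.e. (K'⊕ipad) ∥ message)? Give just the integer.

214

Key is 41 ≤ 64 bytes, zero-padded: |K'| = 64.
Inner input = (K'⊕ipad) ∥ m → 64 + 150 = 214 bytes.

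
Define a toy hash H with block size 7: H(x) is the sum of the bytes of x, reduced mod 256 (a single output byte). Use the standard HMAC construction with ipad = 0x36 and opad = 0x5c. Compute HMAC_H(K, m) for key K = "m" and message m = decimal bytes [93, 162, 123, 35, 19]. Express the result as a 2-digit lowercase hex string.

a8

Key "m" = 6d is 1 byte ≤ B = 7; zero-pad to 7 bytes: K' = 6d 00 00 00 00 00 00.
K' ⊕ ipad = 5b 36 36 36 36 36 36.  K' ⊕ opad = 31 5c 5c 5c 5c 5c 5c.
Inner input = (K'⊕ipad) ∥ m = 5b 36 36 36 36 36 36 ∥ 5d a2 7b 23 13.
Inner hash: sum = 91+54+54+54+54+54+54+93+162+123+35+19 = 847; mod 256 = 79 → 4f.
Outer input = (K'⊕opad) ∥ inner = 31 5c 5c 5c 5c 5c 5c ∥ 4f.
Outer hash (tag): sum = 49+92+92+92+92+92+92+79 = 680; mod 256 = 168 → a8.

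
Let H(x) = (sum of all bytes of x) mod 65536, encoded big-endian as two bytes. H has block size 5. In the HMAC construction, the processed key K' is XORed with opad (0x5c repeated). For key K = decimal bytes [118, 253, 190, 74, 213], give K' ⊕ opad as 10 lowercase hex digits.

2aa1e21689

Key decimal bytes [118, 253, 190, 74, 213] = 76 fd be 4a d5 is exactly B = 5 bytes: K' = 76 fd be 4a d5.
XOR each byte with 0x5c: 76⊕5c=2a, fd⊕5c=a1, be⊕5c=e2, 4a⊕5c=16, d5⊕5c=89.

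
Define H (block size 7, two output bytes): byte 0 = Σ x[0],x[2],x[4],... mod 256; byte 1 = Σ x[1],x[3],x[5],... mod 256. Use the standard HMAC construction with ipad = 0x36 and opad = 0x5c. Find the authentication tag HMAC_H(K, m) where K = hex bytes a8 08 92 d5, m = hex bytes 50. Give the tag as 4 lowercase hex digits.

Key hex bytes a8 08 92 d5 is 4 bytes ≤ B = 7; zero-pad to 7 bytes: K' = a8 08 92 d5 00 00 00.
K' ⊕ ipad = 9e 3e a4 e3 36 36 36.  K' ⊕ opad = f4 54 ce 89 5c 5c 5c.
Inner input = (K'⊕ipad) ∥ m = 9e 3e a4 e3 36 36 36 ∥ 50.
Inner hash: even-index sum = 430 mod 256 = 174; odd-index sum = 423 mod 256 = 167 → ae a7.
Outer input = (K'⊕opad) ∥ inner = f4 54 ce 89 5c 5c 5c ∥ ae a7.
Outer hash (tag): even-index sum = 801 mod 256 = 33; odd-index sum = 487 mod 256 = 231 → 21 e7.

21e7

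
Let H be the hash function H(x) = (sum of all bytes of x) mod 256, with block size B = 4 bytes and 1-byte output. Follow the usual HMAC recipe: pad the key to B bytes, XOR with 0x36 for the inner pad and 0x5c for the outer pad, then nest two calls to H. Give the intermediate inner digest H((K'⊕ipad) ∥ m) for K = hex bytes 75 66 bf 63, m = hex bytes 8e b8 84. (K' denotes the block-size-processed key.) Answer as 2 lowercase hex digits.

3b

Key hex bytes 75 66 bf 63 is exactly B = 4 bytes: K' = 75 66 bf 63.
K' ⊕ ipad = 43 50 89 55.
Inner input = 43 50 89 55 ∥ 8e b8 84.
Inner hash: sum = 67+80+137+85+142+184+132 = 827; mod 256 = 59 → 3b.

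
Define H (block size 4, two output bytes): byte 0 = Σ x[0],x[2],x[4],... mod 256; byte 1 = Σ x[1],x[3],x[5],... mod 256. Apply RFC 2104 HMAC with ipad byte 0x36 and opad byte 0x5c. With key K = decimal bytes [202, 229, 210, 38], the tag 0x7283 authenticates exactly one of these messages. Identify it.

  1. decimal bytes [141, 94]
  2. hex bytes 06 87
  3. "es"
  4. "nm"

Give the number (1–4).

Key decimal bytes [202, 229, 210, 38] = ca e5 d2 26 is exactly B = 4 bytes: K' = ca e5 d2 26.
K' ⊕ ipad = fc d3 e4 10; K' ⊕ opad = 96 b9 8e 7a.
m1: inner = H(fc d3 e4 10 8d 5e) = 6d 41; tag = H(96 b9 8e 7a 6d 41) = 9174
m2: inner = H(fc d3 e4 10 06 87) = e6 6a; tag = H(96 b9 8e 7a e6 6a) = 0a9d
m3: inner = H(fc d3 e4 10 65 73) = 45 56; tag = H(96 b9 8e 7a 45 56) = 6989
m4: inner = H(fc d3 e4 10 6e 6d) = 4e 50; tag = H(96 b9 8e 7a 4e 50) = 7283 ← matches

4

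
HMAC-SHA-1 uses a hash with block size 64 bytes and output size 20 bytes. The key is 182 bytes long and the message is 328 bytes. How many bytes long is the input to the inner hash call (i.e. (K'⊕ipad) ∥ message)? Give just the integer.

392

Key is 182 > 64 bytes, so it is hashed to 20 bytes then zero-padded to 64: |K'| = 64.
Inner input = (K'⊕ipad) ∥ m → 64 + 328 = 392 bytes.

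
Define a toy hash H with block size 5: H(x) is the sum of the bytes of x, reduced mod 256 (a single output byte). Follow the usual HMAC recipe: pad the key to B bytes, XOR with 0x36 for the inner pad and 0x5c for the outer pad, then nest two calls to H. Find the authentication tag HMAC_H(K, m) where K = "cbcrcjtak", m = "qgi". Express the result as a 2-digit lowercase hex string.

Key "cbcrcjtak" = 63 62 63 72 63 6a 74 61 6b is 9 bytes > B = 5, so hash it first: H(key) = a7, then zero-pad to 5 bytes: K' = a7 00 00 00 00.
K' ⊕ ipad = 91 36 36 36 36.  K' ⊕ opad = fb 5c 5c 5c 5c.
Inner input = (K'⊕ipad) ∥ m = 91 36 36 36 36 ∥ 71 67 69.
Inner hash: sum = 145+54+54+54+54+113+103+105 = 682; mod 256 = 170 → aa.
Outer input = (K'⊕opad) ∥ inner = fb 5c 5c 5c 5c ∥ aa.
Outer hash (tag): sum = 251+92+92+92+92+170 = 789; mod 256 = 21 → 15.

15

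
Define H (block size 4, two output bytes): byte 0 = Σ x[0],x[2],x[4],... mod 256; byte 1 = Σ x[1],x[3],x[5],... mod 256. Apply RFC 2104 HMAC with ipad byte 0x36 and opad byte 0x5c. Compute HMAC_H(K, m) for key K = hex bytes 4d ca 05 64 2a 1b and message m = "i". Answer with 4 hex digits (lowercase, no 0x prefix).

Key hex bytes 4d ca 05 64 2a 1b is 6 bytes > B = 4, so hash it first: H(key) = 7c 49, then zero-pad to 4 bytes: K' = 7c 49 00 00.
K' ⊕ ipad = 4a 7f 36 36.  K' ⊕ opad = 20 15 5c 5c.
Inner input = (K'⊕ipad) ∥ m = 4a 7f 36 36 ∥ 69.
Inner hash: even-index sum = 233 mod 256 = 233; odd-index sum = 181 mod 256 = 181 → e9 b5.
Outer input = (K'⊕opad) ∥ inner = 20 15 5c 5c ∥ e9 b5.
Outer hash (tag): even-index sum = 357 mod 256 = 101; odd-index sum = 294 mod 256 = 38 → 65 26.

6526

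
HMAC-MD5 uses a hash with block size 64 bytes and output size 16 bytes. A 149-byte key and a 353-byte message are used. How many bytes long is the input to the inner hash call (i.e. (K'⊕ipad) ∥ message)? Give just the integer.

417

Key is 149 > 64 bytes, so it is hashed to 16 bytes then zero-padded to 64: |K'| = 64.
Inner input = (K'⊕ipad) ∥ m → 64 + 353 = 417 bytes.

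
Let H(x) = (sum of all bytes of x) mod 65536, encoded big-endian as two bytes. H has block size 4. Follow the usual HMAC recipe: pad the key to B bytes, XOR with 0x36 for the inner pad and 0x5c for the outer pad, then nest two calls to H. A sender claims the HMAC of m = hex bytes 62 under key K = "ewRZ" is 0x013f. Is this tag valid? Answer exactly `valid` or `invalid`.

Key "ewRZ" = 65 77 52 5a is exactly B = 4 bytes: K' = 65 77 52 5a.
K' ⊕ ipad = 53 41 64 6c; K' ⊕ opad = 39 2b 0e 06.
Inner hash: sum = 83+65+100+108+98 = 454 → 01 c6.
Outer hash (recomputed tag): sum = 57+43+14+6+1+198 = 319 → 01 3f.
Recomputed tag = 013f; claimed = 013f → match.

valid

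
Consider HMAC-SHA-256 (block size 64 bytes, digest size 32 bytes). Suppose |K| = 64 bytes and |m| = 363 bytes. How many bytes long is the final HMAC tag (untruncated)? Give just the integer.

32

The tag is one SHA-256 digest: 32 bytes.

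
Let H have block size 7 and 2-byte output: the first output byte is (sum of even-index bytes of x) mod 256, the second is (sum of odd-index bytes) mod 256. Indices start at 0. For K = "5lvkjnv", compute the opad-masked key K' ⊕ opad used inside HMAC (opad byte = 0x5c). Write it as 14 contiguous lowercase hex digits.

69302a3736322a

Key "5lvkjnv" = 35 6c 76 6b 6a 6e 76 is exactly B = 7 bytes: K' = 35 6c 76 6b 6a 6e 76.
XOR each byte with 0x5c: 35⊕5c=69, 6c⊕5c=30, 76⊕5c=2a, 6b⊕5c=37, 6a⊕5c=36, 6e⊕5c=32, 76⊕5c=2a.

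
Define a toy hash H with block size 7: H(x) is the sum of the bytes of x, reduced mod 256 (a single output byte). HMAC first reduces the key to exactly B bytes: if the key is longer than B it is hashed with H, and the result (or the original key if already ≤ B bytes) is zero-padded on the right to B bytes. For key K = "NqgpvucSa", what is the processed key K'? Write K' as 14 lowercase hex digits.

98000000000000

|K| = 9 > B = 7, so first hash the key.
H(K): sum = 78+113+103+112+118+117+99+83+97 = 920; mod 256 = 152 → 98.
Zero-pad H(K) = 98 to 7 bytes: K' = 98 00 00 00 00 00 00.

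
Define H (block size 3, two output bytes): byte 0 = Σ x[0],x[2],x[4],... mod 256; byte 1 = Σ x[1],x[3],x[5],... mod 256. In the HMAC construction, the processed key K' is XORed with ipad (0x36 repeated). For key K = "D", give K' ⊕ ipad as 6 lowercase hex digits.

723636

Key "D" = 44 is 1 byte ≤ B = 3; zero-pad to 3 bytes: K' = 44 00 00.
XOR each byte with 0x36: 44⊕36=72, 00⊕36=36, 00⊕36=36.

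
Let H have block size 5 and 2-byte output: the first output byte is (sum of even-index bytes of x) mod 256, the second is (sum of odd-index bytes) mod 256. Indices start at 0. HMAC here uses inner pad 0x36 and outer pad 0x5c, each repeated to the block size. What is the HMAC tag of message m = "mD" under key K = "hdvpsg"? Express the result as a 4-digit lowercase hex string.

75da

Key "hdvpsg" = 68 64 76 70 73 67 is 6 bytes > B = 5, so hash it first: H(key) = 51 3b, then zero-pad to 5 bytes: K' = 51 3b 00 00 00.
K' ⊕ ipad = 67 0d 36 36 36.  K' ⊕ opad = 0d 67 5c 5c 5c.
Inner input = (K'⊕ipad) ∥ m = 67 0d 36 36 36 ∥ 6d 44.
Inner hash: even-index sum = 279 mod 256 = 23; odd-index sum = 176 mod 256 = 176 → 17 b0.
Outer input = (K'⊕opad) ∥ inner = 0d 67 5c 5c 5c ∥ 17 b0.
Outer hash (tag): even-index sum = 373 mod 256 = 117; odd-index sum = 218 mod 256 = 218 → 75 da.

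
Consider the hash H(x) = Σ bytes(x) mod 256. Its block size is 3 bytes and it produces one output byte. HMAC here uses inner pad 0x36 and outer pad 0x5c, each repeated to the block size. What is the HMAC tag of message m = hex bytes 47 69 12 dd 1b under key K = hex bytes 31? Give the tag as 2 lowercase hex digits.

Key hex bytes 31 is 1 byte ≤ B = 3; zero-pad to 3 bytes: K' = 31 00 00.
K' ⊕ ipad = 07 36 36.  K' ⊕ opad = 6d 5c 5c.
Inner input = (K'⊕ipad) ∥ m = 07 36 36 ∥ 47 69 12 dd 1b.
Inner hash: sum = 7+54+54+71+105+18+221+27 = 557; mod 256 = 45 → 2d.
Outer input = (K'⊕opad) ∥ inner = 6d 5c 5c ∥ 2d.
Outer hash (tag): sum = 109+92+92+45 = 338; mod 256 = 82 → 52.

52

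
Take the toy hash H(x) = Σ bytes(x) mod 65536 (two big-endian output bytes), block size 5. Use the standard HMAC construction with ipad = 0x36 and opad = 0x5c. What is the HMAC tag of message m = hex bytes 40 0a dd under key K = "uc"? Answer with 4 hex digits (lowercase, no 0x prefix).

Key "uc" = 75 63 is 2 bytes ≤ B = 5; zero-pad to 5 bytes: K' = 75 63 00 00 00.
K' ⊕ ipad = 43 55 36 36 36.  K' ⊕ opad = 29 3f 5c 5c 5c.
Inner input = (K'⊕ipad) ∥ m = 43 55 36 36 36 ∥ 40 0a dd.
Inner hash: sum = 67+85+54+54+54+64+10+221 = 609 → 02 61.
Outer input = (K'⊕opad) ∥ inner = 29 3f 5c 5c 5c ∥ 02 61.
Outer hash (tag): sum = 41+63+92+92+92+2+97 = 479 → 01 df.

01df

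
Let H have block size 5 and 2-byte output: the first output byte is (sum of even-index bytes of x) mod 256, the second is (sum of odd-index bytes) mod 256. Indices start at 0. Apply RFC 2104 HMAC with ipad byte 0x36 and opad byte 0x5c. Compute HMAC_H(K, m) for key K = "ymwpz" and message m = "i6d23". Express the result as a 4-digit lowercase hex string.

Key "ymwpz" = 79 6d 77 70 7a is exactly B = 5 bytes: K' = 79 6d 77 70 7a.
K' ⊕ ipad = 4f 5b 41 46 4c.  K' ⊕ opad = 25 31 2b 2c 26.
Inner input = (K'⊕ipad) ∥ m = 4f 5b 41 46 4c ∥ 69 36 64 32 33.
Inner hash: even-index sum = 324 mod 256 = 68; odd-index sum = 417 mod 256 = 161 → 44 a1.
Outer input = (K'⊕opad) ∥ inner = 25 31 2b 2c 26 ∥ 44 a1.
Outer hash (tag): even-index sum = 279 mod 256 = 23; odd-index sum = 161 mod 256 = 161 → 17 a1.

17a1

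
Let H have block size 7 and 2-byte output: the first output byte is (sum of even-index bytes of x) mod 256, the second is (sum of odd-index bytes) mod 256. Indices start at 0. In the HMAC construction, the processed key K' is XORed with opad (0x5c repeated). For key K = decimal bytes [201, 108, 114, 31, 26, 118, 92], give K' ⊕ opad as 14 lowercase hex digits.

Key decimal bytes [201, 108, 114, 31, 26, 118, 92] = c9 6c 72 1f 1a 76 5c is exactly B = 7 bytes: K' = c9 6c 72 1f 1a 76 5c.
XOR each byte with 0x5c: c9⊕5c=95, 6c⊕5c=30, 72⊕5c=2e, 1f⊕5c=43, 1a⊕5c=46, 76⊕5c=2a, 5c⊕5c=00.

95302e43462a00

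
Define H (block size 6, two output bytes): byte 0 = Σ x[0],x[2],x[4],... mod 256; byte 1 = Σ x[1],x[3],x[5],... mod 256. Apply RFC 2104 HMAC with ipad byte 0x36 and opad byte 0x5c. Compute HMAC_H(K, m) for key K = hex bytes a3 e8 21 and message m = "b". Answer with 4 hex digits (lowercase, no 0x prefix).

Key hex bytes a3 e8 21 is 3 bytes ≤ B = 6; zero-pad to 6 bytes: K' = a3 e8 21 00 00 00.
K' ⊕ ipad = 95 de 17 36 36 36.  K' ⊕ opad = ff b4 7d 5c 5c 5c.
Inner input = (K'⊕ipad) ∥ m = 95 de 17 36 36 36 ∥ 62.
Inner hash: even-index sum = 324 mod 256 = 68; odd-index sum = 330 mod 256 = 74 → 44 4a.
Outer input = (K'⊕opad) ∥ inner = ff b4 7d 5c 5c 5c ∥ 44 4a.
Outer hash (tag): even-index sum = 540 mod 256 = 28; odd-index sum = 438 mod 256 = 182 → 1c b6.

1cb6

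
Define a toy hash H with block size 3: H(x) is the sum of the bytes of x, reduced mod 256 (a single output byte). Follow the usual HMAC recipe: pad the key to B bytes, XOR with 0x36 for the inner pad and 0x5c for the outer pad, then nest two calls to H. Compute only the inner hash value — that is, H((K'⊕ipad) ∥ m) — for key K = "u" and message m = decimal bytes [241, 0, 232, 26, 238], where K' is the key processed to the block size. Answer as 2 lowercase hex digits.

Key "u" = 75 is 1 byte ≤ B = 3; zero-pad to 3 bytes: K' = 75 00 00.
K' ⊕ ipad = 43 36 36.
Inner input = 43 36 36 ∥ f1 00 e8 1a ee.
Inner hash: sum = 67+54+54+241+0+232+26+238 = 912; mod 256 = 144 → 90.

90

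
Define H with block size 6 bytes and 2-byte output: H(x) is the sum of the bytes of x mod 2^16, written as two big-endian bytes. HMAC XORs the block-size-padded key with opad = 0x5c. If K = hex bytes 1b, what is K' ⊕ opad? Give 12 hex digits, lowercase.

475c5c5c5c5c

Key hex bytes 1b is 1 byte ≤ B = 6; zero-pad to 6 bytes: K' = 1b 00 00 00 00 00.
XOR each byte with 0x5c: 1b⊕5c=47, 00⊕5c=5c, 00⊕5c=5c, 00⊕5c=5c, 00⊕5c=5c, 00⊕5c=5c.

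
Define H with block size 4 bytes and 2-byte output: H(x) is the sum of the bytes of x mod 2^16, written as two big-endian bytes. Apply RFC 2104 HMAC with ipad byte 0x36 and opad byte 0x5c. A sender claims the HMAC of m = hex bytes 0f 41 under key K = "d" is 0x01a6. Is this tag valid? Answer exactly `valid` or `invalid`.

invalid

Key "d" = 64 is 1 byte ≤ B = 4; zero-pad to 4 bytes: K' = 64 00 00 00.
K' ⊕ ipad = 52 36 36 36; K' ⊕ opad = 38 5c 5c 5c.
Inner hash: sum = 82+54+54+54+15+65 = 324 → 01 44.
Outer hash (recomputed tag): sum = 56+92+92+92+1+68 = 401 → 01 91.
Recomputed tag = 0191; claimed = 01a6 → mismatch.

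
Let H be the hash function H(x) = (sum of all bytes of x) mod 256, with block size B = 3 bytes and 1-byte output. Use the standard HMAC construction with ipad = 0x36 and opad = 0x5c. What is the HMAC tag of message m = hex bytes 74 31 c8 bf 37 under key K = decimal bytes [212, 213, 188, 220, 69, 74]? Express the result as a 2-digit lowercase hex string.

f9

Key decimal bytes [212, 213, 188, 220, 69, 74] = d4 d5 bc dc 45 4a is 6 bytes > B = 3, so hash it first: H(key) = d0, then zero-pad to 3 bytes: K' = d0 00 00.
K' ⊕ ipad = e6 36 36.  K' ⊕ opad = 8c 5c 5c.
Inner input = (K'⊕ipad) ∥ m = e6 36 36 ∥ 74 31 c8 bf 37.
Inner hash: sum = 230+54+54+116+49+200+191+55 = 949; mod 256 = 181 → b5.
Outer input = (K'⊕opad) ∥ inner = 8c 5c 5c ∥ b5.
Outer hash (tag): sum = 140+92+92+181 = 505; mod 256 = 249 → f9.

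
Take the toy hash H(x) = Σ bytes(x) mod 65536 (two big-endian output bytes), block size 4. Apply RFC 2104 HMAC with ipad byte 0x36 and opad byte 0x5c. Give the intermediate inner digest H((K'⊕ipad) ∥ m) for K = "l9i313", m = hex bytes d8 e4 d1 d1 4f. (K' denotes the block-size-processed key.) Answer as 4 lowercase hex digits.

04e3

Key "l9i313" = 6c 39 69 33 31 33 is 6 bytes > B = 4, so hash it first: H(key) = 01 a5, then zero-pad to 4 bytes: K' = 01 a5 00 00.
K' ⊕ ipad = 37 93 36 36.
Inner input = 37 93 36 36 ∥ d8 e4 d1 d1 4f.
Inner hash: sum = 55+147+54+54+216+228+209+209+79 = 1251 → 04 e3.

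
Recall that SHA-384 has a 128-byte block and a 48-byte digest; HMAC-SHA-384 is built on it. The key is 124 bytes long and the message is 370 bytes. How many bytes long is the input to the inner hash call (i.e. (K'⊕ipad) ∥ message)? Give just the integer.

498

Key is 124 ≤ 128 bytes, zero-padded: |K'| = 128.
Inner input = (K'⊕ipad) ∥ m → 128 + 370 = 498 bytes.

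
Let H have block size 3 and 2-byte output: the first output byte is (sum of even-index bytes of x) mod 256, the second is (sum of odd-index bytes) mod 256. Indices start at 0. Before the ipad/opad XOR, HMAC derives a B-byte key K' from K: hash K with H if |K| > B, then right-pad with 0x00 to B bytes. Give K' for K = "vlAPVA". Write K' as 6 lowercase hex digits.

0dfd00

|K| = 6 > B = 3, so first hash the key.
H(K): even-index sum = 269 mod 256 = 13; odd-index sum = 253 mod 256 = 253 → 0d fd.
Zero-pad H(K) = 0d fd to 3 bytes: K' = 0d fd 00.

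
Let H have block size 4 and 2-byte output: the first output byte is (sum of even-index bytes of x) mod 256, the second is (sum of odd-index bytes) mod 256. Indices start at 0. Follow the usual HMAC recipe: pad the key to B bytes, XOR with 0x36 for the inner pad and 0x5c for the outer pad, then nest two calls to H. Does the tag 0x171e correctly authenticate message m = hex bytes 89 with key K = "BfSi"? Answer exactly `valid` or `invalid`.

invalid

Key "BfSi" = 42 66 53 69 is exactly B = 4 bytes: K' = 42 66 53 69.
K' ⊕ ipad = 74 50 65 5f; K' ⊕ opad = 1e 3a 0f 35.
Inner hash: even-index sum = 354 mod 256 = 98; odd-index sum = 175 mod 256 = 175 → 62 af.
Outer hash (recomputed tag): even-index sum = 143 mod 256 = 143; odd-index sum = 286 mod 256 = 30 → 8f 1e.
Recomputed tag = 8f1e; claimed = 171e → mismatch.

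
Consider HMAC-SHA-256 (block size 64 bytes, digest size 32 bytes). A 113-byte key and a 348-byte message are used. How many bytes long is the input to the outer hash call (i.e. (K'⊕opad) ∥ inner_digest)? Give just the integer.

Key is 113 > 64 bytes, so it is hashed to 32 bytes then zero-padded to 64: |K'| = 64.
Outer input = (K'⊕opad) ∥ H(inner) → 64 + 32 = 96 bytes.

96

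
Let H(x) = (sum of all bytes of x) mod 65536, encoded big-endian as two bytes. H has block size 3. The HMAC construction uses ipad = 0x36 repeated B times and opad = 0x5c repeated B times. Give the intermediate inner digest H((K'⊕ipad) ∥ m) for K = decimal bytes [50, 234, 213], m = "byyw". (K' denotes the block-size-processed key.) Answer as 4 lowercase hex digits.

038e

Key decimal bytes [50, 234, 213] = 32 ea d5 is exactly B = 3 bytes: K' = 32 ea d5.
K' ⊕ ipad = 04 dc e3.
Inner input = 04 dc e3 ∥ 62 79 79 77.
Inner hash: sum = 4+220+227+98+121+121+119 = 910 → 03 8e.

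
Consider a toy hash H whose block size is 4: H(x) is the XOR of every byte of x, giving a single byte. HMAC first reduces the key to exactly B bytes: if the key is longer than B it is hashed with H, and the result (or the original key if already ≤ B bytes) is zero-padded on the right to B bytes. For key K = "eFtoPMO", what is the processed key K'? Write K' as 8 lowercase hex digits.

6a000000

|K| = 7 > B = 4, so first hash the key.
H(K): XOR 65⊕46⊕74⊕6f⊕50⊕4d⊕4f = 6a.
Zero-pad H(K) = 6a to 4 bytes: K' = 6a 00 00 00.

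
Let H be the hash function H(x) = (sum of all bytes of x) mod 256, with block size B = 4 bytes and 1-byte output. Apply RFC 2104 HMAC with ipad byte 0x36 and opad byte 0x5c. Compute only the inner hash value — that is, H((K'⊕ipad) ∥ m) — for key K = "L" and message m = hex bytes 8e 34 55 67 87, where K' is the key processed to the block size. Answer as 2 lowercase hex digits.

Key "L" = 4c is 1 byte ≤ B = 4; zero-pad to 4 bytes: K' = 4c 00 00 00.
K' ⊕ ipad = 7a 36 36 36.
Inner input = 7a 36 36 36 ∥ 8e 34 55 67 87.
Inner hash: sum = 122+54+54+54+142+52+85+103+135 = 801; mod 256 = 33 → 21.

21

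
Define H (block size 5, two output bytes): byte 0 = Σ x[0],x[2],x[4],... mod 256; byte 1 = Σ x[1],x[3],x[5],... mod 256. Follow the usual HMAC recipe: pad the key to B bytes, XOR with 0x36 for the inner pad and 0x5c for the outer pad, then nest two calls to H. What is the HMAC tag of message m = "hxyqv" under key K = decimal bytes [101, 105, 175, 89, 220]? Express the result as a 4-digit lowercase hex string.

Key decimal bytes [101, 105, 175, 89, 220] = 65 69 af 59 dc is exactly B = 5 bytes: K' = 65 69 af 59 dc.
K' ⊕ ipad = 53 5f 99 6f ea.  K' ⊕ opad = 39 35 f3 05 80.
Inner input = (K'⊕ipad) ∥ m = 53 5f 99 6f ea ∥ 68 78 79 71 76.
Inner hash: even-index sum = 703 mod 256 = 191; odd-index sum = 549 mod 256 = 37 → bf 25.
Outer input = (K'⊕opad) ∥ inner = 39 35 f3 05 80 ∥ bf 25.
Outer hash (tag): even-index sum = 465 mod 256 = 209; odd-index sum = 249 mod 256 = 249 → d1 f9.

d1f9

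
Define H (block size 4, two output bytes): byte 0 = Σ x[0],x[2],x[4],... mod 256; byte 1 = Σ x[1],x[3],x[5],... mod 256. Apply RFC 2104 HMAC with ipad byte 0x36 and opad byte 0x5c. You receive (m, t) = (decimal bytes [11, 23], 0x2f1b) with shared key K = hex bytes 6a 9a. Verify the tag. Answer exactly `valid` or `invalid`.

valid

Key hex bytes 6a 9a is 2 bytes ≤ B = 4; zero-pad to 4 bytes: K' = 6a 9a 00 00.
K' ⊕ ipad = 5c ac 36 36; K' ⊕ opad = 36 c6 5c 5c.
Inner hash: even-index sum = 157 mod 256 = 157; odd-index sum = 249 mod 256 = 249 → 9d f9.
Outer hash (recomputed tag): even-index sum = 303 mod 256 = 47; odd-index sum = 539 mod 256 = 27 → 2f 1b.
Recomputed tag = 2f1b; claimed = 2f1b → match.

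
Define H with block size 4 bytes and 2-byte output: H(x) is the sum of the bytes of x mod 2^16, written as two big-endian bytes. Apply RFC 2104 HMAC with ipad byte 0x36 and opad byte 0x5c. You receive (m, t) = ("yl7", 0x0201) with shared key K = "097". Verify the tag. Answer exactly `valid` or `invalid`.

valid

Key "097" = 30 39 37 is 3 bytes ≤ B = 4; zero-pad to 4 bytes: K' = 30 39 37 00.
K' ⊕ ipad = 06 0f 01 36; K' ⊕ opad = 6c 65 6b 5c.
Inner hash: sum = 6+15+1+54+121+108+55 = 360 → 01 68.
Outer hash (recomputed tag): sum = 108+101+107+92+1+104 = 513 → 02 01.
Recomputed tag = 0201; claimed = 0201 → match.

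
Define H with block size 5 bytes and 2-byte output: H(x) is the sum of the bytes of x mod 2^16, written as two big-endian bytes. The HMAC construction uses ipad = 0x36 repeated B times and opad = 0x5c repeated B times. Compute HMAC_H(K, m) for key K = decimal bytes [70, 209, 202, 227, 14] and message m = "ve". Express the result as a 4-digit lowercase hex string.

028d

Key decimal bytes [70, 209, 202, 227, 14] = 46 d1 ca e3 0e is exactly B = 5 bytes: K' = 46 d1 ca e3 0e.
K' ⊕ ipad = 70 e7 fc d5 38.  K' ⊕ opad = 1a 8d 96 bf 52.
Inner input = (K'⊕ipad) ∥ m = 70 e7 fc d5 38 ∥ 76 65.
Inner hash: sum = 112+231+252+213+56+118+101 = 1083 → 04 3b.
Outer input = (K'⊕opad) ∥ inner = 1a 8d 96 bf 52 ∥ 04 3b.
Outer hash (tag): sum = 26+141+150+191+82+4+59 = 653 → 02 8d.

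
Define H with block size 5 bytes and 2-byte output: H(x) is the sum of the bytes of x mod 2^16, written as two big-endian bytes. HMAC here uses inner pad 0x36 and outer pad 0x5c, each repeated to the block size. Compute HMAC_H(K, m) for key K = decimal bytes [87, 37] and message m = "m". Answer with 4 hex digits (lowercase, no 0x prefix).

Key decimal bytes [87, 37] = 57 25 is 2 bytes ≤ B = 5; zero-pad to 5 bytes: K' = 57 25 00 00 00.
K' ⊕ ipad = 61 13 36 36 36.  K' ⊕ opad = 0b 79 5c 5c 5c.
Inner input = (K'⊕ipad) ∥ m = 61 13 36 36 36 ∥ 6d.
Inner hash: sum = 97+19+54+54+54+109 = 387 → 01 83.
Outer input = (K'⊕opad) ∥ inner = 0b 79 5c 5c 5c ∥ 01 83.
Outer hash (tag): sum = 11+121+92+92+92+1+131 = 540 → 02 1c.

021c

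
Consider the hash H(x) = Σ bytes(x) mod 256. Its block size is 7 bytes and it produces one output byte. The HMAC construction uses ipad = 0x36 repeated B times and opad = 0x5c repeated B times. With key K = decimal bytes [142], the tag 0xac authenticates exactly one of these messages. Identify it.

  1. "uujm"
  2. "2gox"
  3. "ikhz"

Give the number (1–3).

Key decimal bytes [142] = 8e is 1 byte ≤ B = 7; zero-pad to 7 bytes: K' = 8e 00 00 00 00 00 00.
K' ⊕ ipad = b8 36 36 36 36 36 36; K' ⊕ opad = d2 5c 5c 5c 5c 5c 5c.
m1: inner = H(b8 36 36 36 36 36 36 75 75 6a 6d) = bd; tag = H(d2 5c 5c 5c 5c 5c 5c bd) = b7
m2: inner = H(b8 36 36 36 36 36 36 32 67 6f 78) = 7c; tag = H(d2 5c 5c 5c 5c 5c 5c 7c) = 76
m3: inner = H(b8 36 36 36 36 36 36 69 6b 68 7a) = b2; tag = H(d2 5c 5c 5c 5c 5c 5c b2) = ac ← matches

3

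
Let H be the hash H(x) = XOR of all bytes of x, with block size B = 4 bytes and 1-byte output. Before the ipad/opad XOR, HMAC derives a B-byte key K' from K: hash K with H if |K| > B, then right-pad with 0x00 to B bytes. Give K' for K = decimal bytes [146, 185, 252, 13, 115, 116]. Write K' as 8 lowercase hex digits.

|K| = 6 > B = 4, so first hash the key.
H(K): XOR 92⊕b9⊕fc⊕0d⊕73⊕74 = dd.
Zero-pad H(K) = dd to 4 bytes: K' = dd 00 00 00.

dd000000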